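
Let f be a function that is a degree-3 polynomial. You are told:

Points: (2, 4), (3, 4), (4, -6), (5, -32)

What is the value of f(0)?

-2

Write f(t) = at³ + bt² + ct + d; the 4 given values yield a linear system in the 4 coefficients.
Solving, f(t) = -t³ + 4t² - t - 2.
Then f(0) = -2.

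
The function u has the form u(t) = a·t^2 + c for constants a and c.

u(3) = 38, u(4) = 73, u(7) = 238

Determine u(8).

From u(3) = 38 and u(4) = 73: 9a + c = 38 and 16a + c = 73.
Subtracting: 7a = 35, so a = 5; then c = 38 − 5·9 = -7.
So u(t) = 5t² − 7, and u(8) = 313.

313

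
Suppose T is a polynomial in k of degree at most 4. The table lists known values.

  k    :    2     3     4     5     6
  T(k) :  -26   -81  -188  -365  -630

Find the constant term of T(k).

First differences: -55, -107, -177, -265. Second differences: -52, -70, -88. Third differences: -18, -18.
Level-3 differences are constant, so T has degree 3.
Fitting a degree-3 polynomial gives T(k) = -3k³ + k² - 3k.
The constant term is T(0) = 0.

0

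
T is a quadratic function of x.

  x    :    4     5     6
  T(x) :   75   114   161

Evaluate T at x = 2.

21

Write T(x) = ax² + bx + c; the 3 given values yield a linear system in the 3 coefficients.
Solving, T(x) = 4x² + 3x - 1.
Then T(2) = 21.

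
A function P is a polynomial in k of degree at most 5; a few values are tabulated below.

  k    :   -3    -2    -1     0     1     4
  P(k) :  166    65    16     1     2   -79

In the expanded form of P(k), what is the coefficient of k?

Write P(k) = ak^5 + bk^4 + ck³ + dk² + ek + p; the 6 given values yield a linear system in the 6 coefficients.
Solving, the top 2 coefficients vanish, and P(k) = -3k³ + 8k² - 4k + 1.
The coefficient of k is -4.

-4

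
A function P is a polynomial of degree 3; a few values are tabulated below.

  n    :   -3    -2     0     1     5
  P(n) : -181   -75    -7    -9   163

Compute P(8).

985

Write P(n) = an³ + bn² + cn + d; the 5 given values yield a linear system in the 4 coefficients.
Solving, P(n) = 3n³ - 9n² + 4n - 7.
Then P(8) = 985.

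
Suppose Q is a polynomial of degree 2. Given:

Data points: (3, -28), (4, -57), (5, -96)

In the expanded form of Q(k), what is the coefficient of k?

Write Q(k) = ak² + bk + c; the 3 given values yield a linear system in the 3 coefficients.
Solving, Q(k) = -5k² + 6k - 1.
The coefficient of k is 6.

6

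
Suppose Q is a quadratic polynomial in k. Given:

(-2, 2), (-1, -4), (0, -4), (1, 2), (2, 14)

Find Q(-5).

Write Q(k) = ak² + bk + c; the 5 given values yield a linear system in the 3 coefficients.
Solving, Q(k) = 3k² + 3k - 4.
Then Q(-5) = 56.

56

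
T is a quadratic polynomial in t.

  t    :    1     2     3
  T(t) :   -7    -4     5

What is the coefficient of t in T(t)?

-6

Write T(t) = at² + bt + c; the 3 given values yield a linear system in the 3 coefficients.
Solving, T(t) = 3t² - 6t - 4.
The coefficient of t is -6.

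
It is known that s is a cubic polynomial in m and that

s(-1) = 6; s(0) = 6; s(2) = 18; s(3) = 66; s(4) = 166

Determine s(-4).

-186

Write s(m) = am³ + bm² + cm + d; the 5 given values yield a linear system in the 4 coefficients.
Solving, s(m) = 3m³ - m² - 4m + 6.
Then s(-4) = -186.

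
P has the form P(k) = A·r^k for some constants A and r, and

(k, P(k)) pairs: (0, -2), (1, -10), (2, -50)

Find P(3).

Consecutive ratio: -10/(-2) = 5, and -50/(-10) = 5, so r = 5.
Then A·5^0 = -2 gives A = -2, and P(k) = -2·5^k.
P(3) = -2·5^3 = -250.

-250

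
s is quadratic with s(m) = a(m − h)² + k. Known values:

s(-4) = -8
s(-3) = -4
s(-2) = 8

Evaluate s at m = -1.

First differences 4, 12; second difference 8 = 2a, so a = 4.
Expanding, the m-coefficient is −2ah = -8h; matching it to the data gives h = -4, and then k = -8.
So s(m) = 4(m + 4)² − 8.
s(-1) = 4·3² − 8 = 28.

28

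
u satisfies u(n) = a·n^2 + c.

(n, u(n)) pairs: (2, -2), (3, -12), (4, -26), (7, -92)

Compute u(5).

-44

From u(2) = -2 and u(3) = -12: 4a + c = -2 and 9a + c = -12.
Subtracting: 5a = -10, so a = -2; then c = -2 − (-2)·4 = 6.
So u(n) = -2n² + 6, and u(5) = -44.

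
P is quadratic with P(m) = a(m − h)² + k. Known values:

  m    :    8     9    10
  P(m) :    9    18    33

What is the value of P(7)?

First differences 9, 15; second difference 6 = 2a, so a = 3.
Expanding, the m-coefficient is −2ah = -6h; matching it to the data gives h = 7, and then k = 6.
So P(m) = 3(m − 7)² + 6.
P(7) = 3·0² + 6 = 6.

6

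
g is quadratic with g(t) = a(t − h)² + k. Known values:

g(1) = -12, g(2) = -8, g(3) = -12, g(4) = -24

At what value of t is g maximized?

First differences 4, -4, -12; second difference -8 = 2a, so a = -4.
Expanding, the t-coefficient is −2ah = 8h; matching it to the data gives h = 2, and then k = -8.
So g(t) = -4(t − 2)² − 8.
Hence h = 2.

2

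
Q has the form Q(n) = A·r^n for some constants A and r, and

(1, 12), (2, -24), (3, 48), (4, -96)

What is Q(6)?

Consecutive ratio: -24/12 = -2, and 48/(-24) = -2, so r = -2.
Then A·(-2)^1 = 12 gives A = -6, and Q(n) = -6·(-2)^n.
Q(6) = -6·(-2)^6 = -384.

-384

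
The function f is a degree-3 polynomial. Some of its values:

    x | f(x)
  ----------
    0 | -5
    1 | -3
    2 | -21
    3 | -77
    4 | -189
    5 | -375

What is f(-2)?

First differences: 2, -18, -56, -112, -186. Second differences: -20, -38, -56, -74. Third differences: -18, -18, -18.
Level-3 differences are constant, so f has degree 3.
Fitting a degree-3 polynomial gives f(x) = -3x³ - x² + 6x - 5.
Then f(-2) = 3.

3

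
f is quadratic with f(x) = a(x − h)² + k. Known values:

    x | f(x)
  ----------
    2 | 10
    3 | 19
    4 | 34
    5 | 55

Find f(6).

First differences 9, 15, 21; second difference 6 = 2a, so a = 3.
Expanding, the x-coefficient is −2ah = -6h; matching it to the data gives h = 1, and then k = 7.
So f(x) = 3(x − 1)² + 7.
f(6) = 3·5² + 7 = 82.

82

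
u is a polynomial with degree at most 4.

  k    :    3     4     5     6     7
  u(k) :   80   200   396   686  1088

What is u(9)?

First differences: 120, 196, 290, 402. Second differences: 76, 94, 112. Third differences: 18, 18.
Level-3 differences are constant, so u has degree 3.
Fitting a degree-3 polynomial gives u(k) = 3k³ + 2k² - 5k - 4.
Then u(9) = 2300.

2300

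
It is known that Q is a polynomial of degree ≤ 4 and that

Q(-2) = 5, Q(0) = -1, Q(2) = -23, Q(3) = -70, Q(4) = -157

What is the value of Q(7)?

Write Q(n) = an^4 + bn³ + cn² + dn + e; the 5 given values yield a linear system in the 5 coefficients.
Solving, the leading coefficient vanishes, and Q(n) = -2n³ - 2n² + n - 1.
Then Q(7) = -778.

-778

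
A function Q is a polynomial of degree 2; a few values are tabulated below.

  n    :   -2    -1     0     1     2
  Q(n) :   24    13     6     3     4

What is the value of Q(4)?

First differences: -11, -7, -3, 1. Second differences: 4, 4, 4.
Level-2 differences are constant, so Q has degree 2.
Fitting a degree-2 polynomial gives Q(n) = 2n² - 5n + 6.
Then Q(4) = 18.

18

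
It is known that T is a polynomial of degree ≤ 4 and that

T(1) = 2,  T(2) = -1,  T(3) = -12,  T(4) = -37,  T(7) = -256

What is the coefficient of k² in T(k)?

2

Write T(k) = ak^4 + bk³ + ck² + dk + e; the 5 given values yield a linear system in the 5 coefficients.
Solving, the leading coefficient vanishes, and T(k) = -k³ + 2k² - 2k + 3.
The coefficient of k² is 2.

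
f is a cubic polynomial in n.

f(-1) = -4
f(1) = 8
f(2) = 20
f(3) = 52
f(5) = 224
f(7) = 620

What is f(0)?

4

Write f(n) = an³ + bn² + cn + d; the 6 given values yield a linear system in the 4 coefficients.
Solving, f(n) = 2n³ - 2n² + 4n + 4.
The constant term is f(0) = 4.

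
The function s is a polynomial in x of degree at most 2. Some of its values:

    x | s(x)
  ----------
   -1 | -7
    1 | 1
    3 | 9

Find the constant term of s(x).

-3

Write s(x) = ax² + bx + c; the 3 given values yield a linear system in the 3 coefficients.
Solving, the leading coefficient vanishes, and s(x) = 4x - 3.
The constant term is s(0) = -3.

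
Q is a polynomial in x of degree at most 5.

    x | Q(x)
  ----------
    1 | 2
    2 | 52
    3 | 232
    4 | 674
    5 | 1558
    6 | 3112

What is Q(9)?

First differences: 50, 180, 442, 884, 1554. Second differences: 130, 262, 442, 670. Third differences: 132, 180, 228. Fourth differences: 48, 48.
Level-4 differences are constant, so Q has degree 4.
Fitting a degree-4 polynomial gives Q(x) = 2x^4 + 2x³ + 3x² - 3x - 2.
Then Q(9) = 14794.

14794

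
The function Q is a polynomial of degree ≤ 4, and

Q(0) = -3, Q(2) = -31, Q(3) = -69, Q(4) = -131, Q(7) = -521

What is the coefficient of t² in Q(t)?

Write Q(t) = at^4 + bt³ + ct² + dt + e; the 5 given values yield a linear system in the 5 coefficients.
Solving, the leading coefficient vanishes, and Q(t) = -t³ - 3t² - 4t - 3.
The coefficient of t² is -3.

-3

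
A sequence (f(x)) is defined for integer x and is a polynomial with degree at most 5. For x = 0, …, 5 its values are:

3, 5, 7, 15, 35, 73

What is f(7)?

First differences: 2, 2, 8, 20, 38. Second differences: 0, 6, 12, 18. Third differences: 6, 6, 6.
Level-3 differences are constant, so f has degree 3.
Fitting a degree-3 polynomial gives f(x) = x³ - 3x² + 4x + 3.
Then f(7) = 227.

227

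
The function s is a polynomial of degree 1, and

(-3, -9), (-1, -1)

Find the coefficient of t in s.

4

Write s(t) = at + b; the 2 given values yield a linear system in the 2 coefficients.
Solving, s(t) = 4t + 3.
The coefficient of t is 4.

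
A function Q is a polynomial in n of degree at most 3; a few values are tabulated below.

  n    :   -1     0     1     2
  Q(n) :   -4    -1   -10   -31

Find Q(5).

-166

First differences: 3, -9, -21. Second differences: -12, -12.
Level-2 differences are constant, so Q has degree 2.
Fitting a degree-2 polynomial gives Q(n) = -6n² - 3n - 1.
Then Q(5) = -166.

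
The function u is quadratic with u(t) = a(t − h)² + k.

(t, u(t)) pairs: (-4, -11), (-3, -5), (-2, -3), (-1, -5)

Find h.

-2

First differences 6, 2, -2; second difference -4 = 2a, so a = -2.
Expanding, the t-coefficient is −2ah = 4h; matching it to the data gives h = -2, and then k = -3.
So u(t) = -2(t + 2)² − 3.
Hence h = -2.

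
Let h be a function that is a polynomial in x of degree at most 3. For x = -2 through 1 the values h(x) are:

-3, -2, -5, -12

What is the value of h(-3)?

First differences: 1, -3, -7. Second differences: -4, -4.
Level-2 differences are constant, so h has degree 2.
Fitting a degree-2 polynomial gives h(x) = -2x² - 5x - 5.
Then h(-3) = -8.

-8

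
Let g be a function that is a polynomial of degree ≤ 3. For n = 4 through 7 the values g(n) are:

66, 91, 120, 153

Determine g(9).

231

First differences: 25, 29, 33. Second differences: 4, 4.
Level-2 differences are constant, so g has degree 2.
Fitting a degree-2 polynomial gives g(n) = 2n² + 7n + 6.
Then g(9) = 231.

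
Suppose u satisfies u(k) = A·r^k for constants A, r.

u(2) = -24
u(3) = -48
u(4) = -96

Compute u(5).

-192

Consecutive ratio: -48/(-24) = 2, and -96/(-48) = 2, so r = 2.
Then A·2^2 = -24 gives A = -6, and u(k) = -6·2^k.
u(5) = -6·2^5 = -192.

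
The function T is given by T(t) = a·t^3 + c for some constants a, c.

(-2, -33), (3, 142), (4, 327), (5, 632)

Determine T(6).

From T(-2) = -33 and T(3) = 142: -8a + c = -33 and 27a + c = 142.
Subtracting: 35a = 175, so a = 5; then c = -33 − 5·(-8) = 7.
So T(t) = 5t³ + 7, and T(6) = 1087.

1087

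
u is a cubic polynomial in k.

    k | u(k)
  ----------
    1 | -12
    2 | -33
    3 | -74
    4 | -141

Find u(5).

Write u(k) = ak³ + bk² + ck + d; the 4 given values yield a linear system in the 4 coefficients.
Solving, u(k) = -k³ - 4k² - 2k - 5.
Then u(5) = -240.

-240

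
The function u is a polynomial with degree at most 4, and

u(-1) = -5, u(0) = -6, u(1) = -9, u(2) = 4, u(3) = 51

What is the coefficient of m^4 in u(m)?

0

Write u(m) = am^4 + bm³ + cm² + dm + e; the 5 given values yield a linear system in the 5 coefficients.
Solving, the leading coefficient vanishes, and u(m) = 3m³ - m² - 5m - 6.
The coefficient of m^4 is 0.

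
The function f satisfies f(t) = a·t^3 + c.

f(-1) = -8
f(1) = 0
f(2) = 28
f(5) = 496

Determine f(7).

From f(-1) = -8 and f(1) = 0: -1a + c = -8 and 1a + c = 0.
Subtracting: 2a = 8, so a = 4; then c = -8 − 4·(-1) = -4.
So f(t) = 4t³ − 4, and f(7) = 1368.

1368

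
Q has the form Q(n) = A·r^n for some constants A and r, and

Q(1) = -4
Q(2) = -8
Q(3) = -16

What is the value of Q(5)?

-64

Consecutive ratio: -8/(-4) = 2, and -16/(-8) = 2, so r = 2.
Then A·2^1 = -4 gives A = -2, and Q(n) = -2·2^n.
Q(5) = -2·2^5 = -64.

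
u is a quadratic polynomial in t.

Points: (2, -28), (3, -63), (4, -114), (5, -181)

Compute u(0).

-6

Write u(t) = at² + bt + c; the 4 given values yield a linear system in the 3 coefficients.
Solving, u(t) = -8t² + 5t - 6.
Then u(0) = -6.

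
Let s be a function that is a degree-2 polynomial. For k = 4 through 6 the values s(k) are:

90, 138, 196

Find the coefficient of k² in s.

5

Write s(k) = ak² + bk + c; the 3 given values yield a linear system in the 3 coefficients.
Solving, s(k) = 5k² + 3k - 2.
The coefficient of k² is 5.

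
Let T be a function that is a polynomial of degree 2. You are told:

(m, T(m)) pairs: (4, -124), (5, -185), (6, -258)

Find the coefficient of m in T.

-7

Write T(m) = am² + bm + c; the 3 given values yield a linear system in the 3 coefficients.
Solving, T(m) = -6m² - 7m.
The coefficient of m is -7.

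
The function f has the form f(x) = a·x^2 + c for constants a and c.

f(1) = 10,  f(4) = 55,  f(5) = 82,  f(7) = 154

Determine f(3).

34

From f(1) = 10 and f(4) = 55: 1a + c = 10 and 16a + c = 55.
Subtracting: 15a = 45, so a = 3; then c = 10 − 3·1 = 7.
So f(x) = 3x² + 7, and f(3) = 34.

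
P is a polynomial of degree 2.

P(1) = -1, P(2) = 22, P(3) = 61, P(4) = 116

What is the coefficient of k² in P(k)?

8

First differences: 23, 39, 55. Second differences: 16, 16.
Level-2 differences are constant, so P has degree 2.
Fitting a degree-2 polynomial gives P(k) = 8k² - k - 8.
The coefficient of k² is 8.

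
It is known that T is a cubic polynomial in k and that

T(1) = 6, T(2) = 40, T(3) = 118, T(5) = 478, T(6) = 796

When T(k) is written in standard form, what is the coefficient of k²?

4

Write T(k) = ak³ + bk² + ck + d; the 5 given values yield a linear system in the 4 coefficients.
Solving, T(k) = 3k³ + 4k² + k - 2.
The coefficient of k² is 4.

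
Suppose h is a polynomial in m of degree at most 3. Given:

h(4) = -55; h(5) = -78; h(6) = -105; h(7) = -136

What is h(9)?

-210

First differences: -23, -27, -31. Second differences: -4, -4.
Level-2 differences are constant, so h has degree 2.
Fitting a degree-2 polynomial gives h(m) = -2m² - 5m - 3.
Then h(9) = -210.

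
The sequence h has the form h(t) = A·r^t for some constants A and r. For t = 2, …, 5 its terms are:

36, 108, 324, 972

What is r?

Consecutive ratio: 108/36 = 3, and 324/108 = 3, so r = 3.
Then A·3^2 = 36 gives A = 4, and h(t) = 4·3^t.

3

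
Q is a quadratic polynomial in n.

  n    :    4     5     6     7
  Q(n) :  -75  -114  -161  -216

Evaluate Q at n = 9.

-350

First differences: -39, -47, -55. Second differences: -8, -8.
Level-2 differences are constant, so Q has degree 2.
Fitting a degree-2 polynomial gives Q(n) = -4n² - 3n + 1.
Then Q(9) = -350.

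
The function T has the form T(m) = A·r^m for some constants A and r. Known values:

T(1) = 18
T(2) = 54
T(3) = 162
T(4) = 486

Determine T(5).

Consecutive ratio: 54/18 = 3, and 162/54 = 3, so r = 3.
Then A·3^1 = 18 gives A = 6, and T(m) = 6·3^m.
T(5) = 6·3^5 = 1458.

1458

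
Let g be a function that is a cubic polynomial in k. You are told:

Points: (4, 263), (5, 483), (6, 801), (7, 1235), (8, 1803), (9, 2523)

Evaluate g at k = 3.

First differences: 220, 318, 434, 568, 720. Second differences: 98, 116, 134, 152. Third differences: 18, 18, 18.
Level-3 differences are constant, so g has degree 3.
Fitting a degree-3 polynomial gives g(k) = 3k³ + 4k² + k + 3.
Then g(3) = 123.

123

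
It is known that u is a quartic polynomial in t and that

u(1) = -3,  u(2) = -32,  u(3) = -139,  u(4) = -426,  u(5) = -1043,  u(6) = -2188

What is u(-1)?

-11

First differences: -29, -107, -287, -617, -1145. Second differences: -78, -180, -330, -528. Third differences: -102, -150, -198. Fourth differences: -48, -48.
Level-4 differences are constant, so u has degree 4.
Fitting a degree-4 polynomial gives u(t) = -2t^4 + 3t³ - 7t² + t + 2.
Then u(-1) = -11.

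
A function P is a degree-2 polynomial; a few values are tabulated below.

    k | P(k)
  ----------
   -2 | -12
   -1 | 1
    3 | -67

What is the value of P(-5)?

Write P(k) = ak² + bk + c; the 3 given values yield a linear system in the 3 coefficients.
Solving, P(k) = -6k² - 5k + 2.
Then P(-5) = -123.

-123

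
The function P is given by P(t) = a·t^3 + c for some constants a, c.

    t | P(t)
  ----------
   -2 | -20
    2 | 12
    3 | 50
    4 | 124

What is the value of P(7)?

682

From P(-2) = -20 and P(2) = 12: -8a + c = -20 and 8a + c = 12.
Subtracting: 16a = 32, so a = 2; then c = -20 − 2·(-8) = -4.
So P(t) = 2t³ − 4, and P(7) = 682.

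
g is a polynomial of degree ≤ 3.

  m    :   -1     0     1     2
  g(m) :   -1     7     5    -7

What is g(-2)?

-19

First differences: 8, -2, -12. Second differences: -10, -10.
Level-2 differences are constant, so g has degree 2.
Fitting a degree-2 polynomial gives g(m) = -5m² + 3m + 7.
Then g(-2) = -19.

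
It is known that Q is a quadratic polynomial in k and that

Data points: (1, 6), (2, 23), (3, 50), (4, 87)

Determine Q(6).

191

First differences: 17, 27, 37. Second differences: 10, 10.
Level-2 differences are constant, so Q has degree 2.
Fitting a degree-2 polynomial gives Q(k) = 5k² + 2k - 1.
Then Q(6) = 191.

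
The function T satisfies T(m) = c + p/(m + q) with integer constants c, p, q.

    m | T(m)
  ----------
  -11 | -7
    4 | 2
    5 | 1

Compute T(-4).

-14

(T(m) − c)(m + q) = p for each data point; the three points give a linear system in c and q, then p follows.
Solving: c = -4, q = 1, p = 30, so T(m) = -4 + 30/(m + 1).
Then T(-4) = -4 + 30/(-3) = -14.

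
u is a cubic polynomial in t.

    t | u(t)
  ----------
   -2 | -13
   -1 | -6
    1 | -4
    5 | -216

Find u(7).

-526

Write u(t) = at³ + bt² + ct + d; the 4 given values yield a linear system in the 4 coefficients.
Solving, u(t) = -t³ - 4t² + 2t - 1.
Then u(7) = -526.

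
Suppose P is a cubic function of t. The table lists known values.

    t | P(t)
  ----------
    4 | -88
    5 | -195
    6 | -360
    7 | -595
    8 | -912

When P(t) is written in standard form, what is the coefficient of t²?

1

Write P(t) = at³ + bt² + ct + d; the 5 given values yield a linear system in the 4 coefficients.
Solving, P(t) = -2t³ + t² + 6t.
The coefficient of t² is 1.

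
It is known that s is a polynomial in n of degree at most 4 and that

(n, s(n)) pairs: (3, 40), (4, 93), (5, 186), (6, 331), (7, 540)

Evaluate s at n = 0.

First differences: 53, 93, 145, 209. Second differences: 40, 52, 64. Third differences: 12, 12.
Level-3 differences are constant, so s has degree 3.
Fitting a degree-3 polynomial gives s(n) = 2n³ - 4n² + 7n + 1.
Then s(0) = 1.

1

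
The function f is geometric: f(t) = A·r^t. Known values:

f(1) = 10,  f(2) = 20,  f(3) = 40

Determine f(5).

Consecutive ratio: 20/10 = 2, and 40/20 = 2, so r = 2.
Then A·2^1 = 10 gives A = 5, and f(t) = 5·2^t.
f(5) = 5·2^5 = 160.

160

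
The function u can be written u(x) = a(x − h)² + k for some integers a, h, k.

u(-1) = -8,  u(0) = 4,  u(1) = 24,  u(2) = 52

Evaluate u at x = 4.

First differences 12, 20, 28; second difference 8 = 2a, so a = 4.
Expanding, the x-coefficient is −2ah = -8h; matching it to the data gives h = -2, and then k = -12.
So u(x) = 4(x + 2)² − 12.
u(4) = 4·6² − 12 = 132.

132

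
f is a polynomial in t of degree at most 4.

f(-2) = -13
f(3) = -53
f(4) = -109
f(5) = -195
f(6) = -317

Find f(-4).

Write f(t) = at^4 + bt³ + ct² + dt + e; the 5 given values yield a linear system in the 5 coefficients.
Solving, the leading coefficient vanishes, and f(t) = -t³ - 3t² + 2t - 5.
Then f(-4) = 3.

3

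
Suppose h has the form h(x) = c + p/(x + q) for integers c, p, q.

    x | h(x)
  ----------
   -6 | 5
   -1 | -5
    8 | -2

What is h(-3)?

-13

(h(x) − c)(x + q) = p for each data point; the three points give a linear system in c and q, then p follows.
Solving: c = -1, q = 4, p = -12, so h(x) = -1 − 12/(x + 4).
Then h(-3) = -1 − 12/1 = -13.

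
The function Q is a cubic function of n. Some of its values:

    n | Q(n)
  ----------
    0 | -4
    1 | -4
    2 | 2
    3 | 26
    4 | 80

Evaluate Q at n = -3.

-88

Write Q(n) = an³ + bn² + cn + d; the 5 given values yield a linear system in the 4 coefficients.
Solving, Q(n) = 2n³ - 3n² + n - 4.
Then Q(-3) = -88.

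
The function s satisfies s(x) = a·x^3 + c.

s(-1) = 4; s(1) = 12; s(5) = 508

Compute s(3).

From s(-1) = 4 and s(1) = 12: -1a + c = 4 and 1a + c = 12.
Subtracting: 2a = 8, so a = 4; then c = 4 − 4·(-1) = 8.
So s(x) = 4x³ + 8, and s(3) = 116.

116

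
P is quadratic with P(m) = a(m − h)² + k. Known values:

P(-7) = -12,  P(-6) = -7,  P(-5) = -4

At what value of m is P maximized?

First differences 5, 3; second difference -2 = 2a, so a = -1.
Expanding, the m-coefficient is −2ah = 2h; matching it to the data gives h = -4, and then k = -3.
So P(m) = -1(m + 4)² − 3.
Hence h = -4.

-4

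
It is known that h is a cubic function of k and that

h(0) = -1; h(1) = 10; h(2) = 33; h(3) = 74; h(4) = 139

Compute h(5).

First differences: 11, 23, 41, 65. Second differences: 12, 18, 24. Third differences: 6, 6.
Level-3 differences are constant, so h has degree 3.
Extending the table by one column gives the next first difference 95, so h(5) = 139 + 95 = 234.

234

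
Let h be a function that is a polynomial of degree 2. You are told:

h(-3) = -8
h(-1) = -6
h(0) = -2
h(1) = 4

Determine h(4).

Write h(k) = ak² + bk + c; the 4 given values yield a linear system in the 3 coefficients.
Solving, h(k) = k² + 5k - 2.
Then h(4) = 34.

34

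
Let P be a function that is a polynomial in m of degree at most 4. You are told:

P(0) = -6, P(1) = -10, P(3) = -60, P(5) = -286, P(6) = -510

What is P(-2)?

50

Write P(m) = am^4 + bm³ + cm² + dm + e; the 5 given values yield a linear system in the 5 coefficients.
Solving, the leading coefficient vanishes, and P(m) = -3m³ + 5m² - 6m - 6.
Then P(-2) = 50.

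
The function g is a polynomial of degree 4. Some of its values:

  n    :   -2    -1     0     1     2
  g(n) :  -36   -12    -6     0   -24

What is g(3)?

-156

Write g(n) = an^4 + bn³ + cn² + dn + e; the 5 given values yield a linear system in the 5 coefficients.
Solving, g(n) = -2n^4 - n³ + 2n² + 7n - 6.
Then g(3) = -156.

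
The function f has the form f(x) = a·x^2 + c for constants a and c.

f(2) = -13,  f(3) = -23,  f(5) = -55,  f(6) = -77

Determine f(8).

From f(2) = -13 and f(3) = -23: 4a + c = -13 and 9a + c = -23.
Subtracting: 5a = -10, so a = -2; then c = -13 − (-2)·4 = -5.
So f(x) = -2x² − 5, and f(8) = -133.

-133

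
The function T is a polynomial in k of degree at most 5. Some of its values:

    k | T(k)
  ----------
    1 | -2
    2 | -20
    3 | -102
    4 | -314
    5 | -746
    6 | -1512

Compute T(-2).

-32

First differences: -18, -82, -212, -432, -766. Second differences: -64, -130, -220, -334. Third differences: -66, -90, -114. Fourth differences: -24, -24.
Level-4 differences are constant, so T has degree 4.
Fitting a degree-4 polynomial gives T(k) = -k^4 - k³ - k² + 7k - 6.
Then T(-2) = -32.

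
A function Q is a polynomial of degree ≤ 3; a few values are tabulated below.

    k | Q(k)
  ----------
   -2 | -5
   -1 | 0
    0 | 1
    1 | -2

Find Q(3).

-20

Write Q(k) = ak³ + bk² + ck + d; the 4 given values yield a linear system in the 4 coefficients.
Solving, the leading coefficient vanishes, and Q(k) = -2k² - k + 1.
Then Q(3) = -20.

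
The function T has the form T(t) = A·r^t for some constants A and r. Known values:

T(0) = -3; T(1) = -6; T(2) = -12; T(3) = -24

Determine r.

2

Consecutive ratio: -6/(-3) = 2, and -12/(-6) = 2, so r = 2.
Then A·2^0 = -3 gives A = -3, and T(t) = -3·2^t.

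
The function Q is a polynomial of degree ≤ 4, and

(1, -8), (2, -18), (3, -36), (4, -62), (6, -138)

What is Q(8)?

-246

Write Q(m) = am^4 + bm³ + cm² + dm + e; the 5 given values yield a linear system in the 5 coefficients.
Solving, the top 2 coefficients vanish, and Q(m) = -4m² + 2m - 6.
Then Q(8) = -246.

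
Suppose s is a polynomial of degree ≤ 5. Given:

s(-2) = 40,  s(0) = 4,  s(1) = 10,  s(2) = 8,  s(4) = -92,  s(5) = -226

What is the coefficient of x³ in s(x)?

-3

Write s(x) = ax^5 + bx^4 + cx³ + dx² + ex + p; the 6 given values yield a linear system in the 6 coefficients.
Solving, the top 2 coefficients vanish, and s(x) = -3x³ + 5x² + 4x + 4.
The coefficient of x³ is -3.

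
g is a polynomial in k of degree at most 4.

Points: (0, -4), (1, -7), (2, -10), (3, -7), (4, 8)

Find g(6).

98

Write g(k) = ak^4 + bk³ + ck² + dk + e; the 5 given values yield a linear system in the 5 coefficients.
Solving, the leading coefficient vanishes, and g(k) = k³ - 3k² - k - 4.
Then g(6) = 98.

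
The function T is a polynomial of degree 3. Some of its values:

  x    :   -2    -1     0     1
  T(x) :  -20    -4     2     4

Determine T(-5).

Write T(x) = ax³ + bx² + cx + d; the 4 given values yield a linear system in the 4 coefficients.
Solving, T(x) = x³ - 2x² + 3x + 2.
Then T(-5) = -188.

-188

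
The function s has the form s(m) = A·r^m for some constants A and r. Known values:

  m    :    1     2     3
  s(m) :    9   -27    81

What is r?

Consecutive ratio: -27/9 = -3, and 81/(-27) = -3, so r = -3.
Then A·(-3)^1 = 9 gives A = -3, and s(m) = -3·(-3)^m.

-3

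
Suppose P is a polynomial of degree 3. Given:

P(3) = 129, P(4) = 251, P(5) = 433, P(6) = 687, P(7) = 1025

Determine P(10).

Write P(t) = at³ + bt² + ct + d; the 5 given values yield a linear system in the 4 coefficients.
Solving, P(t) = 2t³ + 6t² + 6t + 3.
Then P(10) = 2663.

2663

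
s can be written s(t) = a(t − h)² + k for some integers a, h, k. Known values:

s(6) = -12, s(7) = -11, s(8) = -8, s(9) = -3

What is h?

First differences 1, 3, 5; second difference 2 = 2a, so a = 1.
Expanding, the t-coefficient is −2ah = -2h; matching it to the data gives h = 6, and then k = -12.
So s(t) = 1(t − 6)² − 12.
Hence h = 6.

6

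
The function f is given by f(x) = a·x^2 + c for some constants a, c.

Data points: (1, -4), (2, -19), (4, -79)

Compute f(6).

From f(1) = -4 and f(2) = -19: 1a + c = -4 and 4a + c = -19.
Subtracting: 3a = -15, so a = -5; then c = -4 − (-5)·1 = 1.
So f(x) = -5x² + 1, and f(6) = -179.

-179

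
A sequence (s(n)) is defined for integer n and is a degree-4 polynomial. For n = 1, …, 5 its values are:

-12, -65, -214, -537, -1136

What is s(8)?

Write s(n) = an^4 + bn³ + cn² + dn + e; the 5 given values yield a linear system in the 5 coefficients.
Solving, s(n) = -n^4 - 3n³ - 5n² - 2n - 1.
Then s(8) = -5969.

-5969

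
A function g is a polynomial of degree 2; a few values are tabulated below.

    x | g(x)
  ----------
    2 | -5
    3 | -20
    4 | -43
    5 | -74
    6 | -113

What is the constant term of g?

First differences: -15, -23, -31, -39. Second differences: -8, -8, -8.
Level-2 differences are constant, so g has degree 2.
Fitting a degree-2 polynomial gives g(x) = -4x² + 5x + 1.
The constant term is g(0) = 1.

1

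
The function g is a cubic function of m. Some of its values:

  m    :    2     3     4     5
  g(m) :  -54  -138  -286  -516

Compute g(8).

-1878

Write g(m) = am³ + bm² + cm + d; the 4 given values yield a linear system in the 4 coefficients.
Solving, g(m) = -3m³ - 5m² - 2m - 6.
Then g(8) = -1878.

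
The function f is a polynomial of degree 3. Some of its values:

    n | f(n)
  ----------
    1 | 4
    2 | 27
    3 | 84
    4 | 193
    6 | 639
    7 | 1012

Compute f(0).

-3

Write f(n) = an³ + bn² + cn + d; the 6 given values yield a linear system in the 4 coefficients.
Solving, f(n) = 3n³ - n² + 5n - 3.
Then f(0) = -3.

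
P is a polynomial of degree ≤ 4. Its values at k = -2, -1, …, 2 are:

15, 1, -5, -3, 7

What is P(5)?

85

Write P(k) = ak^4 + bk³ + ck² + dk + e; the 5 given values yield a linear system in the 5 coefficients.
Solving, the top 2 coefficients vanish, and P(k) = 4k² - 2k - 5.
Then P(5) = 85.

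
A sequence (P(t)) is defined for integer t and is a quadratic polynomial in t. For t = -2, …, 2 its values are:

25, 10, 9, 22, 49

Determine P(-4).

First differences: -15, -1, 13, 27. Second differences: 14, 14, 14.
Level-2 differences are constant, so P has degree 2.
Fitting a degree-2 polynomial gives P(t) = 7t² + 6t + 9.
Then P(-4) = 97.

97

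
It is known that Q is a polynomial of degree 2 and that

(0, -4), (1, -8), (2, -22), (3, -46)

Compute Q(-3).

-52

First differences: -4, -14, -24. Second differences: -10, -10.
Level-2 differences are constant, so Q has degree 2.
Fitting a degree-2 polynomial gives Q(m) = -5m² + m - 4.
Then Q(-3) = -52.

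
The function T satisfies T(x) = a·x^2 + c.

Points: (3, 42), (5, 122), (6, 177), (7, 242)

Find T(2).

From T(3) = 42 and T(5) = 122: 9a + c = 42 and 25a + c = 122.
Subtracting: 16a = 80, so a = 5; then c = 42 − 5·9 = -3.
So T(x) = 5x² − 3, and T(2) = 17.

17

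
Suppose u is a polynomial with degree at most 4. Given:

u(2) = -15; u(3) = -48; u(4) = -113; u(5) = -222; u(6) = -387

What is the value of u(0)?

First differences: -33, -65, -109, -165. Second differences: -32, -44, -56. Third differences: -12, -12.
Level-3 differences are constant, so u has degree 3.
Fitting a degree-3 polynomial gives u(t) = -2t³ + 2t² - 5t + 3.
Then u(0) = 3.

3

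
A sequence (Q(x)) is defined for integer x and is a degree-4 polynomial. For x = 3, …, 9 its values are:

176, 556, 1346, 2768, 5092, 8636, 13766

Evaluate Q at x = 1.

First differences: 380, 790, 1422, 2324, 3544, 5130. Second differences: 410, 632, 902, 1220, 1586. Third differences: 222, 270, 318, 366. Fourth differences: 48, 48, 48.
Level-4 differences are constant, so Q has degree 4.
Fitting a degree-4 polynomial gives Q(x) = 2x^4 + x³ - x² - 4.
Then Q(1) = -2.

-2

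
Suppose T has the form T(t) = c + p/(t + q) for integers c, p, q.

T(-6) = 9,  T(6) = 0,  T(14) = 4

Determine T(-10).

8

(T(t) − c)(t + q) = p for each data point; the three points give a linear system in c and q, then p follows.
Solving: c = 6, q = -2, p = -24, so T(t) = 6 − 24/(t − 2).
Then T(-10) = 6 − 24/(-12) = 8.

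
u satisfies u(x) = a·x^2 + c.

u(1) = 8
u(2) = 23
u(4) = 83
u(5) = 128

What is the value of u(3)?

From u(1) = 8 and u(2) = 23: 1a + c = 8 and 4a + c = 23.
Subtracting: 3a = 15, so a = 5; then c = 8 − 5·1 = 3.
So u(x) = 5x² + 3, and u(3) = 48.

48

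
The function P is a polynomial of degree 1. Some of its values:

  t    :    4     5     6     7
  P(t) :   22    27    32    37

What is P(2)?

First differences: 5, 5, 5.
Level-1 differences are constant, so P has degree 1.
Fitting a degree-1 polynomial gives P(t) = 5t + 2.
Then P(2) = 12.

12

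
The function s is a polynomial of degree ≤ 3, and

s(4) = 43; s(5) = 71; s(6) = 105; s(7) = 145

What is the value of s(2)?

5

Write s(t) = at³ + bt² + ct + d; the 4 given values yield a linear system in the 4 coefficients.
Solving, the leading coefficient vanishes, and s(t) = 3t² + t - 9.
Then s(2) = 5.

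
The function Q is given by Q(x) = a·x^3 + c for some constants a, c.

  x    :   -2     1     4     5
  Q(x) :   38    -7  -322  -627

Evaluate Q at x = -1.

From Q(-2) = 38 and Q(1) = -7: -8a + c = 38 and 1a + c = -7.
Subtracting: 9a = -45, so a = -5; then c = 38 − (-5)·(-8) = -2.
So Q(x) = -5x³ − 2, and Q(-1) = 3.

3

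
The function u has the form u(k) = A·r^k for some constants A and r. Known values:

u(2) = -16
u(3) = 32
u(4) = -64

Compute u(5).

128

Consecutive ratio: 32/(-16) = -2, and -64/32 = -2, so r = -2.
Then A·(-2)^2 = -16 gives A = -4, and u(k) = -4·(-2)^k.
u(5) = -4·(-2)^5 = 128.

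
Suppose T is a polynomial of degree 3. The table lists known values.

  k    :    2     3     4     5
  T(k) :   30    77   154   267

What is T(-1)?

Write T(k) = ak³ + bk² + ck + d; the 4 given values yield a linear system in the 4 coefficients.
Solving, T(k) = k³ + 6k² - 2k + 2.
Then T(-1) = 9.

9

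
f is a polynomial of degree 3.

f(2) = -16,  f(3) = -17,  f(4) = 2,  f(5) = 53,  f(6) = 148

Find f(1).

First differences: -1, 19, 51, 95. Second differences: 20, 32, 44. Third differences: 12, 12.
Level-3 differences are constant, so f has degree 3.
Fitting a degree-3 polynomial gives f(x) = 2x³ - 8x² + x - 2.
Then f(1) = -7.

-7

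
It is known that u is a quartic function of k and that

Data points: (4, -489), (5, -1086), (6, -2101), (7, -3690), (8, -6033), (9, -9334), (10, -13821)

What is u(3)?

First differences: -597, -1015, -1589, -2343, -3301, -4487. Second differences: -418, -574, -754, -958, -1186. Third differences: -156, -180, -204, -228. Fourth differences: -24, -24, -24.
Level-4 differences are constant, so u has degree 4.
Fitting a degree-4 polynomial gives u(k) = -k^4 - 4k³ + 2k² - 2k - 1.
Then u(3) = -178.

-178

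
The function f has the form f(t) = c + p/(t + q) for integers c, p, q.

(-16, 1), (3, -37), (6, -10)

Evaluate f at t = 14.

-4

(f(t) − c)(t + q) = p for each data point; the three points give a linear system in c and q, then p follows.
Solving: c = -1, q = -2, p = -36, so f(t) = -1 − 36/(t − 2).
Then f(14) = -1 − 36/12 = -4.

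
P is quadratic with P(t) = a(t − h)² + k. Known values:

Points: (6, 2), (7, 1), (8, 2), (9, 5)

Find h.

7

First differences -1, 1, 3; second difference 2 = 2a, so a = 1.
Expanding, the t-coefficient is −2ah = -2h; matching it to the data gives h = 7, and then k = 1.
So P(t) = 1(t − 7)² + 1.
Hence h = 7.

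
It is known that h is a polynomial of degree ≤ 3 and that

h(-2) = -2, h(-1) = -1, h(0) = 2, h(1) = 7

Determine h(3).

Write h(x) = ax³ + bx² + cx + d; the 4 given values yield a linear system in the 4 coefficients.
Solving, the leading coefficient vanishes, and h(x) = x² + 4x + 2.
Then h(3) = 23.

23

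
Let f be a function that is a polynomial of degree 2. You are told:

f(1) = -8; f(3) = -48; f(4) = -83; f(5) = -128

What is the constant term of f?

Write f(m) = am² + bm + c; the 4 given values yield a linear system in the 3 coefficients.
Solving, f(m) = -5m² - 3.
The constant term is f(0) = -3.

-3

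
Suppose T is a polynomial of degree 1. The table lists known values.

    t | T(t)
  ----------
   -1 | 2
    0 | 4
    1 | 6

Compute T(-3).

-2

First differences: 2, 2.
Level-1 differences are constant, so T has degree 1.
Fitting a degree-1 polynomial gives T(t) = 2t + 4.
Then T(-3) = -2.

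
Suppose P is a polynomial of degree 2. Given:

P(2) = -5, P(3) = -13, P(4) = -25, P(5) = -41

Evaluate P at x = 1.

First differences: -8, -12, -16. Second differences: -4, -4.
Level-2 differences are constant, so P has degree 2.
Fitting a degree-2 polynomial gives P(x) = -2x² + 2x - 1.
Then P(1) = -1.

-1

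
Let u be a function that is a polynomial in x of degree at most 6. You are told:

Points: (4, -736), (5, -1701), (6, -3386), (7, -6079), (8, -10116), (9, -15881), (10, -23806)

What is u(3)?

First differences: -965, -1685, -2693, -4037, -5765, -7925. Second differences: -720, -1008, -1344, -1728, -2160. Third differences: -288, -336, -384, -432. Fourth differences: -48, -48, -48.
Level-4 differences are constant, so u has degree 4.
Fitting a degree-4 polynomial gives u(x) = -2x^4 - 4x³ + 2x² - x + 4.
Then u(3) = -251.

-251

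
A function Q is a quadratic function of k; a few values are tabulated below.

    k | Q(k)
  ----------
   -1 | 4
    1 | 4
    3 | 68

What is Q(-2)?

28

Write Q(k) = ak² + bk + c; the 3 given values yield a linear system in the 3 coefficients.
Solving, Q(k) = 8k² - 4.
Then Q(-2) = 28.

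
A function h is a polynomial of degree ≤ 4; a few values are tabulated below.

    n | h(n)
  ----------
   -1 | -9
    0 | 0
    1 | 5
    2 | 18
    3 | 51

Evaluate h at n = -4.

-180

First differences: 9, 5, 13, 33. Second differences: -4, 8, 20. Third differences: 12, 12.
Level-3 differences are constant, so h has degree 3.
Fitting a degree-3 polynomial gives h(n) = 2n³ - 2n² + 5n.
Then h(-4) = -180.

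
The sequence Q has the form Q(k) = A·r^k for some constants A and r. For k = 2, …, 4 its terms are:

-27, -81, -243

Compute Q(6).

-2187

Consecutive ratio: -81/(-27) = 3, and -243/(-81) = 3, so r = 3.
Then A·3^2 = -27 gives A = -3, and Q(k) = -3·3^k.
Q(6) = -3·3^6 = -2187.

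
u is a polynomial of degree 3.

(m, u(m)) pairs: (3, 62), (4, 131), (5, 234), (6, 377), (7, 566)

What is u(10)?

1469

First differences: 69, 103, 143, 189. Second differences: 34, 40, 46. Third differences: 6, 6.
Level-3 differences are constant, so u has degree 3.
Fitting a degree-3 polynomial gives u(m) = m³ + 5m² - 3m - 1.
Then u(10) = 1469.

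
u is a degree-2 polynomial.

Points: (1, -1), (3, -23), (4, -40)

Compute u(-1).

Write u(t) = at² + bt + c; the 3 given values yield a linear system in the 3 coefficients.
Solving, u(t) = -2t² - 3t + 4.
Then u(-1) = 5.

5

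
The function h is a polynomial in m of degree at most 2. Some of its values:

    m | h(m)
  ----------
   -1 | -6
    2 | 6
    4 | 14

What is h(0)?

-2

Write h(m) = am² + bm + c; the 3 given values yield a linear system in the 3 coefficients.
Solving, the leading coefficient vanishes, and h(m) = 4m - 2.
The constant term is h(0) = -2.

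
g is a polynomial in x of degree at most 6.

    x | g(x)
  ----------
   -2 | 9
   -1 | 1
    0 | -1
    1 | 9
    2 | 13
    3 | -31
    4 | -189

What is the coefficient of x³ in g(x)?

-1

Write g(x) = ax^6 + bx^5 + cx^4 + dx³ + ex² + px + q; the 7 given values yield a linear system in the 7 coefficients.
Solving, the top 2 coefficients vanish, and g(x) = -x^4 - x³ + 7x² + 5x - 1.
The coefficient of x³ is -1.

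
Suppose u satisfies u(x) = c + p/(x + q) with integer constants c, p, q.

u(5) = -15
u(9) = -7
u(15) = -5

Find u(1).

9

(u(x) − c)(x + q) = p for each data point; the three points give a linear system in c and q, then p follows.
Solving: c = -3, q = -3, p = -24, so u(x) = -3 − 24/(x − 3).
Then u(1) = -3 − 24/(-2) = 9.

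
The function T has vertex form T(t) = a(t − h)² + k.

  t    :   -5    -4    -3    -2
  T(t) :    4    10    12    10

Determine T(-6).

-6

First differences 6, 2, -2; second difference -4 = 2a, so a = -2.
Expanding, the t-coefficient is −2ah = 4h; matching it to the data gives h = -3, and then k = 12.
So T(t) = -2(t + 3)² + 12.
T(-6) = -2·(-3)² + 12 = -6.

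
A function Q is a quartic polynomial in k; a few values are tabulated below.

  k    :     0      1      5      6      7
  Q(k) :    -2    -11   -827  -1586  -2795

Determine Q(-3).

Write Q(k) = ak^4 + bk³ + ck² + dk + e; the 5 given values yield a linear system in the 5 coefficients.
Solving, Q(k) = -k^4 - 8k² - 2.
Then Q(-3) = -155.

-155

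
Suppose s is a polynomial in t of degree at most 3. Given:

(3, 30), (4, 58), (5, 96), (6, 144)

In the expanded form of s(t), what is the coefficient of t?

First differences: 28, 38, 48. Second differences: 10, 10.
Level-2 differences are constant, so s has degree 2.
Fitting a degree-2 polynomial gives s(t) = 5t² - 7t + 6.
The coefficient of t is -7.

-7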